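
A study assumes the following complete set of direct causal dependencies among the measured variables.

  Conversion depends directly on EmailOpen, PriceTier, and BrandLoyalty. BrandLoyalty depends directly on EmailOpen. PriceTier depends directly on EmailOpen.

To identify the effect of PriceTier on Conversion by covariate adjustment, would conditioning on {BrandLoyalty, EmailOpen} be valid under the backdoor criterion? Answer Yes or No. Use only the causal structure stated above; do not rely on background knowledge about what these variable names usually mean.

Yes

Backdoor paths from PriceTier to Conversion (paths whose first edge points into PriceTier):
  P1: PriceTier <- EmailOpen -> BrandLoyalty -> Conversion
  P2: PriceTier <- EmailOpen -> Conversion
Condition 1 (no descendant of PriceTier in the set): holds — descendants of PriceTier are {Conversion}; none are in {BrandLoyalty, EmailOpen}.
Condition 2 (every backdoor path blocked by {BrandLoyalty, EmailOpen}):
  P1: blocked at fork node EmailOpen ∈ conditioning set.
  P2: blocked at fork node EmailOpen ∈ conditioning set.
{BrandLoyalty, EmailOpen} satisfies the backdoor criterion.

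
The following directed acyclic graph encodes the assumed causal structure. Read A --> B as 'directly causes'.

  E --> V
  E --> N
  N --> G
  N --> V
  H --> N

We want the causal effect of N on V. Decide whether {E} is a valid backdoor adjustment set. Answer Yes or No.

Yes

Backdoor paths from N to V (paths whose first edge points into N):
  P1: N <- E -> V
Condition 1 (no descendant of N in the set): holds — descendants of N are {G, V}; none are in {E}.
Condition 2 (every backdoor path blocked by {E}):
  P1: blocked at fork node E ∈ conditioning set.
{E} satisfies the backdoor criterion.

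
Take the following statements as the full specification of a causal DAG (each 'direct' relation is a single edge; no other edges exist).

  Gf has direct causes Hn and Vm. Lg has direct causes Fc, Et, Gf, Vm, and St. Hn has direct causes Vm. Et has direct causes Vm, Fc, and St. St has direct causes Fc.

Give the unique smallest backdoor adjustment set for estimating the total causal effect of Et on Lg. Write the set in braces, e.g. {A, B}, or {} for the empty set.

Variables eligible for adjustment (non-descendants of Et, excluding Et and Lg): {Fc, Gf, Hn, St, Vm}.
Backdoor paths from Et to Lg:
  P1: Et <- Fc -> St -> Lg
  P2: Et <- Fc -> Lg
  P3: Et <- Vm -> Hn -> Gf -> Lg
  P4: Et <- Vm -> Gf -> Lg
  P5: Et <- Vm -> Lg
  P6: Et <- St <- Fc -> Lg
  P7: Et <- St -> Lg
The empty set is not sufficient: P1 (Et <- Fc -> St -> Lg) has no collider blocking it and no conditioned non-collider, so it is open.
Try {Fc, St, Vm}:
  P1: blocked at fork node Fc ∈ conditioning set.
  P2: blocked at fork node Fc ∈ conditioning set.
  P3: blocked at fork node Vm ∈ conditioning set.
  P4: blocked at fork node Vm ∈ conditioning set.
  P5: blocked at fork node Vm ∈ conditioning set.
  P6: blocked at chain node St ∈ conditioning set.
  P7: blocked at fork node St ∈ conditioning set.
{Fc, St, Vm} contains no descendant of Et and blocks every backdoor path.
Every element of {Fc, St, Vm} is needed (dropping Fc leaves P2 open; dropping St leaves P7 open; dropping Vm leaves P3 open), so no proper subset is valid.
Among all size-3 subsets of the eligible variables, only {Fc, St, Vm} blocks every backdoor path, so it is the unique smallest valid adjustment set.

{Fc, St, Vm}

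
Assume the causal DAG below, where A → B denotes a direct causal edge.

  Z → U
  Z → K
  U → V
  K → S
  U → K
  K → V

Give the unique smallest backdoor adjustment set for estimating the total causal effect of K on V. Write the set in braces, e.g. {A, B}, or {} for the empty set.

Variables eligible for adjustment (non-descendants of K, excluding K and V): {U, Z}.
Backdoor paths from K to V:
  P1: K <- Z -> U -> V
  P2: K <- U -> V
The empty set is not sufficient: P1 (K <- Z -> U -> V) has no collider blocking it and no conditioned non-collider, so it is open.
Try {U}:
  P1: blocked at chain node U ∈ conditioning set.
  P2: blocked at fork node U ∈ conditioning set.
{U} contains no descendant of K and blocks every backdoor path.
No other singleton works — e.g. {Z} leaves P2 open — so {U} is the unique smallest valid adjustment set.

{U}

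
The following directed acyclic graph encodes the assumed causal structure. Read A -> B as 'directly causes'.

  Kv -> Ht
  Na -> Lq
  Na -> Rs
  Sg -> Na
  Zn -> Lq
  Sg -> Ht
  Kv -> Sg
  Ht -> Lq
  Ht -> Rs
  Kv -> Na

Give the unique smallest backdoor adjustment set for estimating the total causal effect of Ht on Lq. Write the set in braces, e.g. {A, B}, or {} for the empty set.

Variables eligible for adjustment (non-descendants of Ht, excluding Ht and Lq): {Kv, Na, Sg, Zn}.
Backdoor paths from Ht to Lq:
  P1: Ht <- Kv -> Sg -> Na -> Lq
  P2: Ht <- Kv -> Na -> Lq
  P3: Ht <- Sg <- Kv -> Na -> Lq
  P4: Ht <- Sg -> Na -> Lq
The empty set is not sufficient: P1 (Ht <- Kv -> Sg -> Na -> Lq) has no collider blocking it and no conditioned non-collider, so it is open.
Try {Na}:
  P1: blocked at chain node Na ∈ conditioning set.
  P2: blocked at chain node Na ∈ conditioning set.
  P3: blocked at chain node Na ∈ conditioning set.
  P4: blocked at chain node Na ∈ conditioning set.
{Na} contains no descendant of Ht and blocks every backdoor path.
No other singleton works — e.g. {Kv} leaves P4 open — so {Na} is the unique smallest valid adjustment set.

{Na}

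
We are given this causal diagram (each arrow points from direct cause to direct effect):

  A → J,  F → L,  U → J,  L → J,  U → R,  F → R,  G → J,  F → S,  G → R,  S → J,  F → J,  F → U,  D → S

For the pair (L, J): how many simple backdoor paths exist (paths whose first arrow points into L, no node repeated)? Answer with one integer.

6

A backdoor path from L to J is any simple undirected path whose first edge points into L (i.e. leaves L via a parent).
Parents of L: {F}.
Enumerating:
  P1: L <- F -> S -> J
  P2: L <- F -> U -> R <- G -> J
  P3: L <- F -> U -> J
  P4: L <- F -> R <- G -> J
  P5: L <- F -> R <- U -> J
  P6: L <- F -> J
That exhausts the simple backdoor paths. Count: 6.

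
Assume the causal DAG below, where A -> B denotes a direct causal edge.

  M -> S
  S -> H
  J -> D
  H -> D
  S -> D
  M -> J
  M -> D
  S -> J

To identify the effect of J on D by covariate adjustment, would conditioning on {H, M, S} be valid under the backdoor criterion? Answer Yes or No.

Backdoor paths from J to D (paths whose first edge points into J):
  P1: J <- M -> S -> H -> D
  P2: J <- M -> S -> D
  P3: J <- M -> D
  P4: J <- S <- M -> D
  P5: J <- S -> H -> D
  P6: J <- S -> D
Condition 1 (no descendant of J in the set): holds — descendants of J are {D}; none are in {H, M, S}.
Condition 2 (every backdoor path blocked by {H, M, S}):
  P1: blocked at fork node M ∈ conditioning set.
  P2: blocked at fork node M ∈ conditioning set.
  P3: blocked at fork node M ∈ conditioning set.
  P4: blocked at chain node S ∈ conditioning set.
  P5: blocked at fork node S ∈ conditioning set.
  P6: blocked at fork node S ∈ conditioning set.
{H, M, S} satisfies the backdoor criterion.

Yes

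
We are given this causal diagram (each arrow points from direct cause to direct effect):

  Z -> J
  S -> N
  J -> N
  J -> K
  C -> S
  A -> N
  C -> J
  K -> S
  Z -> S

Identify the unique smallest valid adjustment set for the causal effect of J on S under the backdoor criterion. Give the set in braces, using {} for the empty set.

{C, Z}

Variables eligible for adjustment (non-descendants of J, excluding J and S): {A, C, Z}.
Backdoor paths from J to S:
  P1: J <- C -> S
  P2: J <- Z -> S
The empty set is not sufficient: P1 (J <- C -> S) has no collider blocking it and no conditioned non-collider, so it is open.
Try {C, Z}:
  P1: blocked at fork node C ∈ conditioning set.
  P2: blocked at fork node Z ∈ conditioning set.
{C, Z} contains no descendant of J and blocks every backdoor path.
Every element of {C, Z} is needed (dropping C leaves P1 open; dropping Z leaves P2 open), so no proper subset is valid.
Among all size-2 subsets of the eligible variables, only {C, Z} blocks every backdoor path, so it is the unique smallest valid adjustment set.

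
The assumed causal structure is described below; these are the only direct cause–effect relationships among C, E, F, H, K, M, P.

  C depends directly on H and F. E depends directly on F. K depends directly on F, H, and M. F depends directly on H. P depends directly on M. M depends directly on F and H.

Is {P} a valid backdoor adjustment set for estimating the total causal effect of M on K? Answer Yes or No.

Backdoor paths from M to K (paths whose first edge points into M):
  P1: M <- H -> F -> K
  P2: M <- H -> K
  P3: M <- H -> C <- F -> K
  P4: M <- F <- H -> K
  P5: M <- F -> K
  P6: M <- F -> C <- H -> K
Condition 1 (no descendant of M in the set): FAILS — P is a descendant of M.
Condition 2 (every backdoor path blocked by {P}):
  P1: open — no interior node is in the conditioning set.
  P2: open — no interior node is in the conditioning set.
  P3: blocked at collider C (neither it nor any descendant is in the conditioning set).
  P4: open — no interior node is in the conditioning set.
  P5: open — no interior node is in the conditioning set.
  P6: blocked at collider C (neither it nor any descendant is in the conditioning set).
{P} does not satisfy the backdoor criterion.

No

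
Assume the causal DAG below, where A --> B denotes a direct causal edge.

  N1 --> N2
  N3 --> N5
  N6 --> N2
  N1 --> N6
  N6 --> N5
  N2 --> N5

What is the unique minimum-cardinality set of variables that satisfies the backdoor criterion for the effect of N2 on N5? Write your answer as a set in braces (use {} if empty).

Variables eligible for adjustment (non-descendants of N2, excluding N2 and N5): {N1, N3, N6}.
Backdoor paths from N2 to N5:
  P1: N2 <- N1 -> N6 -> N5
  P2: N2 <- N6 -> N5
The empty set is not sufficient: P1 (N2 <- N1 -> N6 -> N5) has no collider blocking it and no conditioned non-collider, so it is open.
Try {N6}:
  P1: blocked at chain node N6 ∈ conditioning set.
  P2: blocked at fork node N6 ∈ conditioning set.
{N6} contains no descendant of N2 and blocks every backdoor path.
No other singleton works — e.g. {N3} leaves P1 open — so {N6} is the unique smallest valid adjustment set.

{N6}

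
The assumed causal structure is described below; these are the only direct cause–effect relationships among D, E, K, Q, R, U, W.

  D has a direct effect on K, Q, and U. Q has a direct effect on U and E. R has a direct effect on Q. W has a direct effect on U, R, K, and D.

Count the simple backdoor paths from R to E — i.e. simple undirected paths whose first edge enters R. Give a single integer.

A backdoor path from R to E is any simple undirected path whose first edge points into R (i.e. leaves R via a parent).
Parents of R: {W}.
Enumerating:
  P1: R <- W -> D -> Q -> E
  P2: R <- W -> D -> U <- Q -> E
  P3: R <- W -> K <- D -> Q -> E
  P4: R <- W -> K <- D -> U <- Q -> E
  P5: R <- W -> U <- D -> Q -> E
  P6: R <- W -> U <- Q -> E
That exhausts the simple backdoor paths. Count: 6.

6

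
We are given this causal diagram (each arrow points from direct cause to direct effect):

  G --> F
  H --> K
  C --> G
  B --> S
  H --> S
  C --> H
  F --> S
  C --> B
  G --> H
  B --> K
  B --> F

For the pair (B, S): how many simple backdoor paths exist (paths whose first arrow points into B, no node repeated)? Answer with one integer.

4

A backdoor path from B to S is any simple undirected path whose first edge points into B (i.e. leaves B via a parent).
Parents of B: {C}.
Enumerating:
  P1: B <- C -> G -> H -> S
  P2: B <- C -> G -> F -> S
  P3: B <- C -> H <- G -> F -> S
  P4: B <- C -> H -> S
That exhausts the simple backdoor paths. Count: 4.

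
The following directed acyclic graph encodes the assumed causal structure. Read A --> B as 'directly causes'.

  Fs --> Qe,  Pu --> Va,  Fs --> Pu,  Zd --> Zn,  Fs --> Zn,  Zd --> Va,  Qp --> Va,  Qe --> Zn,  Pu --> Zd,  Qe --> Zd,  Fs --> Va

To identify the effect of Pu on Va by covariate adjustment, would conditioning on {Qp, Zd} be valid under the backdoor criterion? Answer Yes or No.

Backdoor paths from Pu to Va (paths whose first edge points into Pu):
  P1: Pu <- Fs -> Qe -> Zd -> Va
  P2: Pu <- Fs -> Qe -> Zn <- Zd -> Va
  P3: Pu <- Fs -> Va
  P4: Pu <- Fs -> Zn <- Qe -> Zd -> Va
  P5: Pu <- Fs -> Zn <- Zd -> Va
Condition 1 (no descendant of Pu in the set): FAILS — Zd is a descendant of Pu.
Condition 2 (every backdoor path blocked by {Qp, Zd}):
  P1: blocked at chain node Zd ∈ conditioning set.
  P2: blocked at collider Zn (neither it nor any descendant is in the conditioning set).
  P3: open — no interior node is in the conditioning set.
  P4: blocked at collider Zn (neither it nor any descendant is in the conditioning set).
  P5: blocked at collider Zn (neither it nor any descendant is in the conditioning set).
{Qp, Zd} does not satisfy the backdoor criterion.

No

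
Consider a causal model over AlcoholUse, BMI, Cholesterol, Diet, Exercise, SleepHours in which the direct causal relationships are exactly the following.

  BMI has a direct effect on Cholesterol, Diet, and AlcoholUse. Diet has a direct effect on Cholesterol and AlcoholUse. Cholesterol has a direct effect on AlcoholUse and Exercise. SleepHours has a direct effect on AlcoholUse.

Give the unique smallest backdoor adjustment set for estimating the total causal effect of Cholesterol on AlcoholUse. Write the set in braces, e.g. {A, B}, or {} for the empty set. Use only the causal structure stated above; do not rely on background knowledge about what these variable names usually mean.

Variables eligible for adjustment (non-descendants of Cholesterol, excluding Cholesterol and AlcoholUse): {BMI, Diet, SleepHours}.
Backdoor paths from Cholesterol to AlcoholUse:
  P1: Cholesterol <- BMI -> Diet -> AlcoholUse
  P2: Cholesterol <- BMI -> AlcoholUse
  P3: Cholesterol <- Diet <- BMI -> AlcoholUse
  P4: Cholesterol <- Diet -> AlcoholUse
The empty set is not sufficient: P1 (Cholesterol <- BMI -> Diet -> AlcoholUse) has no collider blocking it and no conditioned non-collider, so it is open.
Try {BMI, Diet}:
  P1: blocked at fork node BMI ∈ conditioning set.
  P2: blocked at fork node BMI ∈ conditioning set.
  P3: blocked at chain node Diet ∈ conditioning set.
  P4: blocked at fork node Diet ∈ conditioning set.
{BMI, Diet} contains no descendant of Cholesterol and blocks every backdoor path.
Every element of {BMI, Diet} is needed (dropping BMI leaves P2 open; dropping Diet leaves P4 open), so no proper subset is valid.
Among all size-2 subsets of the eligible variables, only {BMI, Diet} blocks every backdoor path, so it is the unique smallest valid adjustment set.

{BMI, Diet}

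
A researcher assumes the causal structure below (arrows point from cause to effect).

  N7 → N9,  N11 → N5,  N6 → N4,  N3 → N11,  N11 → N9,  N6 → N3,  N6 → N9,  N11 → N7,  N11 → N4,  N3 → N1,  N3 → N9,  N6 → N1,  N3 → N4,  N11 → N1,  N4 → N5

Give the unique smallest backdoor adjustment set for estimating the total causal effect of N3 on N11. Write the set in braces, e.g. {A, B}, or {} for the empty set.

Variables eligible for adjustment (non-descendants of N3, excluding N3 and N11): {N6}.
Backdoor paths from N3 to N11:
  P1: N3 <- N6 -> N9 <- N11
  P2: N3 <- N6 -> N9 <- N7 <- N11
  P3: N3 <- N6 -> N4 <- N11
  P4: N3 <- N6 -> N4 -> N5 <- N11
  P5: N3 <- N6 -> N1 <- N11
Each backdoor path contains an unconditioned collider, so every path is already blocked with the empty conditioning set:
  P1: blocked at collider N9 (neither it nor any descendant is in the conditioning set).
  P2: blocked at collider N9 (neither it nor any descendant is in the conditioning set).
  P3: blocked at collider N4 (neither it nor any descendant is in the conditioning set).
  P4: blocked at collider N5 (neither it nor any descendant is in the conditioning set).
  P5: blocked at collider N1 (neither it nor any descendant is in the conditioning set).
The empty set is therefore the unique smallest valid set.

{}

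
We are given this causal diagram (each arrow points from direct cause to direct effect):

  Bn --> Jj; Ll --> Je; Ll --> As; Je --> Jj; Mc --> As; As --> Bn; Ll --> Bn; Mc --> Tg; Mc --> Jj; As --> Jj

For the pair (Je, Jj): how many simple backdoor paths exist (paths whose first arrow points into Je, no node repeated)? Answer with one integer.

6

A backdoor path from Je to Jj is any simple undirected path whose first edge points into Je (i.e. leaves Je via a parent).
Parents of Je: {Ll}.
Enumerating:
  P1: Je <- Ll -> As <- Mc -> Jj
  P2: Je <- Ll -> As -> Bn -> Jj
  P3: Je <- Ll -> As -> Jj
  P4: Je <- Ll -> Bn <- As <- Mc -> Jj
  P5: Je <- Ll -> Bn <- As -> Jj
  P6: Je <- Ll -> Bn -> Jj
That exhausts the simple backdoor paths. Count: 6.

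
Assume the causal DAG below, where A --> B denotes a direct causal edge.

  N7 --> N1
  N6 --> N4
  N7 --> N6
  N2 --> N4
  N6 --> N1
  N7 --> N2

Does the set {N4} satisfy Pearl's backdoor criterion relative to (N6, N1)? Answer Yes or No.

No

Backdoor paths from N6 to N1 (paths whose first edge points into N6):
  P1: N6 <- N7 -> N1
Condition 1 (no descendant of N6 in the set): FAILS — N4 is a descendant of N6.
Condition 2 (every backdoor path blocked by {N4}):
  P1: open — no interior node is in the conditioning set.
{N4} does not satisfy the backdoor criterion.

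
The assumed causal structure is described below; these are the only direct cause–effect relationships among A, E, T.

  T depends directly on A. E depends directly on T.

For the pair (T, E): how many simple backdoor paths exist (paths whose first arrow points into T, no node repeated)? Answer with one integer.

A backdoor path from T to E is any simple undirected path whose first edge points into T (i.e. leaves T via a parent).
Parents of T: {A}.
No simple path from any parent of T reaches E without revisiting T, so there are no backdoor paths.

0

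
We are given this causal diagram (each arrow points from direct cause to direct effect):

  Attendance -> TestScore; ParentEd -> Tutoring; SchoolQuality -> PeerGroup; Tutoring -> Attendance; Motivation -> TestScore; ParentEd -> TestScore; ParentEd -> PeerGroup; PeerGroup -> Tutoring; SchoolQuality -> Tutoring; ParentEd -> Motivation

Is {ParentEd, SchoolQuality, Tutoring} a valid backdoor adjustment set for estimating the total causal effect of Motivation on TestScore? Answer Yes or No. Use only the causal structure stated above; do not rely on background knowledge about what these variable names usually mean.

Yes

Backdoor paths from Motivation to TestScore (paths whose first edge points into Motivation):
  P1: Motivation <- ParentEd -> PeerGroup <- SchoolQuality -> Tutoring -> Attendance -> TestScore
  P2: Motivation <- ParentEd -> PeerGroup -> Tutoring -> Attendance -> TestScore
  P3: Motivation <- ParentEd -> Tutoring -> Attendance -> TestScore
  P4: Motivation <- ParentEd -> TestScore
Condition 1 (no descendant of Motivation in the set): holds — descendants of Motivation are {TestScore}; none are in {ParentEd, SchoolQuality, Tutoring}.
Condition 2 (every backdoor path blocked by {ParentEd, SchoolQuality, Tutoring}):
  P1: blocked at fork node ParentEd ∈ conditioning set.
  P2: blocked at fork node ParentEd ∈ conditioning set.
  P3: blocked at fork node ParentEd ∈ conditioning set.
  P4: blocked at fork node ParentEd ∈ conditioning set.
{ParentEd, SchoolQuality, Tutoring} satisfies the backdoor criterion.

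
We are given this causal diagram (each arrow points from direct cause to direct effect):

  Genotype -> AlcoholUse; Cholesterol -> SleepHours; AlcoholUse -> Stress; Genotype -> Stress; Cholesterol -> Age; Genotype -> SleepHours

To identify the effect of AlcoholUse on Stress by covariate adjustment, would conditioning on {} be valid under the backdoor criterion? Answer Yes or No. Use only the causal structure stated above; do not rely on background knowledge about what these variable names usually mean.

No

Backdoor paths from AlcoholUse to Stress (paths whose first edge points into AlcoholUse):
  P1: AlcoholUse <- Genotype -> Stress
Condition 1 (no descendant of AlcoholUse in the set): holds — descendants of AlcoholUse are {Stress}; none are in {}.
Condition 2 (every backdoor path blocked by {}):
  P1: open — no interior node is in the conditioning set.
{} does not satisfy the backdoor criterion.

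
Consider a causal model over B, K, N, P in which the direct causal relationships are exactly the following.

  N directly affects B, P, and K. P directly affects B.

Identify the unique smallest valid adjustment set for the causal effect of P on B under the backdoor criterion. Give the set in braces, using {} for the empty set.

{N}

Variables eligible for adjustment (non-descendants of P, excluding P and B): {K, N}.
Backdoor paths from P to B:
  P1: P <- N -> B
The empty set is not sufficient: P1 (P <- N -> B) has no collider blocking it and no conditioned non-collider, so it is open.
Try {N}:
  P1: blocked at fork node N ∈ conditioning set.
{N} contains no descendant of P and blocks every backdoor path.
No other singleton works — e.g. {K} leaves P1 open — so {N} is the unique smallest valid adjustment set.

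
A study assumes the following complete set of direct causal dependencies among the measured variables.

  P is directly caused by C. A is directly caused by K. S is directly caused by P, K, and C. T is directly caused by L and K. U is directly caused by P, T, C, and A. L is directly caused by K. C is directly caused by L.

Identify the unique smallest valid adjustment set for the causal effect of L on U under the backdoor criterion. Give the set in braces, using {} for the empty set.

{K}

Variables eligible for adjustment (non-descendants of L, excluding L and U): {A, K}.
Backdoor paths from L to U:
  P1: L <- K -> A -> U
  P2: L <- K -> T -> U
  P3: L <- K -> S <- C -> P -> U
  P4: L <- K -> S <- C -> U
  P5: L <- K -> S <- P <- C -> U
  P6: L <- K -> S <- P -> U
The empty set is not sufficient: P1 (L <- K -> A -> U) has no collider blocking it and no conditioned non-collider, so it is open.
Try {K}:
  P1: blocked at fork node K ∈ conditioning set.
  P2: blocked at fork node K ∈ conditioning set.
  P3: blocked at fork node K ∈ conditioning set.
  P4: blocked at fork node K ∈ conditioning set.
  P5: blocked at fork node K ∈ conditioning set.
  P6: blocked at fork node K ∈ conditioning set.
{K} contains no descendant of L and blocks every backdoor path.
No other singleton works — e.g. {A} leaves P2 open — so {K} is the unique smallest valid adjustment set.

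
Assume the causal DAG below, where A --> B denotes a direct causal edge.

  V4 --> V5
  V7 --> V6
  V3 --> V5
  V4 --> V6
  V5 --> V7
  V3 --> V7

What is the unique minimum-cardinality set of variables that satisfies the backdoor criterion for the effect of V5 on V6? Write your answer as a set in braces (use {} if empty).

Variables eligible for adjustment (non-descendants of V5, excluding V5 and V6): {V3, V4}.
Backdoor paths from V5 to V6:
  P1: V5 <- V3 -> V7 -> V6
  P2: V5 <- V4 -> V6
The empty set is not sufficient: P1 (V5 <- V3 -> V7 -> V6) has no collider blocking it and no conditioned non-collider, so it is open.
Try {V3, V4}:
  P1: blocked at fork node V3 ∈ conditioning set.
  P2: blocked at fork node V4 ∈ conditioning set.
{V3, V4} contains no descendant of V5 and blocks every backdoor path.
Every element of {V3, V4} is needed (dropping V3 leaves P1 open; dropping V4 leaves P2 open), so no proper subset is valid.
Among all size-2 subsets of the eligible variables, only {V3, V4} blocks every backdoor path, so it is the unique smallest valid adjustment set.

{V3, V4}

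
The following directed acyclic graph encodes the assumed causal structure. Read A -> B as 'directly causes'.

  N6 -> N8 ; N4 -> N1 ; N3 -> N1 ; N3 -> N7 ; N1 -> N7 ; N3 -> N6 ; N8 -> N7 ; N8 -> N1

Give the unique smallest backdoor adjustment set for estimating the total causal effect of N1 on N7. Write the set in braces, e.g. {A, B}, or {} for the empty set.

{N3, N8}

Variables eligible for adjustment (non-descendants of N1, excluding N1 and N7): {N3, N4, N6, N8}.
Backdoor paths from N1 to N7:
  P1: N1 <- N3 -> N6 -> N8 -> N7
  P2: N1 <- N3 -> N7
  P3: N1 <- N8 <- N6 <- N3 -> N7
  P4: N1 <- N8 -> N7
The empty set is not sufficient: P1 (N1 <- N3 -> N6 -> N8 -> N7) has no collider blocking it and no conditioned non-collider, so it is open.
Try {N3, N8}:
  P1: blocked at fork node N3 ∈ conditioning set.
  P2: blocked at fork node N3 ∈ conditioning set.
  P3: blocked at chain node N8 ∈ conditioning set.
  P4: blocked at fork node N8 ∈ conditioning set.
{N3, N8} contains no descendant of N1 and blocks every backdoor path.
Every element of {N3, N8} is needed (dropping N3 leaves P2 open; dropping N8 leaves P4 open), so no proper subset is valid.
Among all size-2 subsets of the eligible variables, only {N3, N8} blocks every backdoor path, so it is the unique smallest valid adjustment set.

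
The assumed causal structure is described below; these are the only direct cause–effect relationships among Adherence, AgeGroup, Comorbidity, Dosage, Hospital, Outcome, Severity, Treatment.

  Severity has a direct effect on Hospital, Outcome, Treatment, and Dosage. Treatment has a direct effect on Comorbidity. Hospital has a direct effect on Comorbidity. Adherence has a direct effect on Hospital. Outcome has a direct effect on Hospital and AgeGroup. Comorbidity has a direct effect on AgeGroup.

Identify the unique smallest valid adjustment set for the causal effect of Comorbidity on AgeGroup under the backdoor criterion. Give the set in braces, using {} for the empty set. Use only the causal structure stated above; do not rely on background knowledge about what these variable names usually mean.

Variables eligible for adjustment (non-descendants of Comorbidity, excluding Comorbidity and AgeGroup): {Adherence, Dosage, Hospital, Outcome, Severity, Treatment}.
Backdoor paths from Comorbidity to AgeGroup:
  P1: Comorbidity <- Treatment <- Severity -> Outcome -> AgeGroup
  P2: Comorbidity <- Treatment <- Severity -> Hospital <- Outcome -> AgeGroup
  P3: Comorbidity <- Hospital <- Severity -> Outcome -> AgeGroup
  P4: Comorbidity <- Hospital <- Outcome -> AgeGroup
The empty set is not sufficient: P1 (Comorbidity <- Treatment <- Severity -> Outcome -> AgeGroup) has no collider blocking it and no conditioned non-collider, so it is open.
Try {Outcome}:
  P1: blocked at chain node Outcome ∈ conditioning set.
  P2: blocked at collider Hospital (neither it nor any descendant is in the conditioning set).
  P3: blocked at chain node Outcome ∈ conditioning set.
  P4: blocked at fork node Outcome ∈ conditioning set.
{Outcome} contains no descendant of Comorbidity and blocks every backdoor path.
No other singleton works — e.g. {Severity} leaves P4 open — so {Outcome} is the unique smallest valid adjustment set.

{Outcome}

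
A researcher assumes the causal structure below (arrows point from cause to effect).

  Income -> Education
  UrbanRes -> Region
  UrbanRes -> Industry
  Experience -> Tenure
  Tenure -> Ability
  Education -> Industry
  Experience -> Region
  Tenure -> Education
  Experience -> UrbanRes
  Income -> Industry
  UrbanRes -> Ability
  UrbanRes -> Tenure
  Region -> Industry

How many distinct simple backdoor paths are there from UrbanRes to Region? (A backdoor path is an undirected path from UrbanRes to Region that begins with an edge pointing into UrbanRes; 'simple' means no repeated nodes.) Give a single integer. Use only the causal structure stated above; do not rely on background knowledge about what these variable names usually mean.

3

A backdoor path from UrbanRes to Region is any simple undirected path whose first edge points into UrbanRes (i.e. leaves UrbanRes via a parent).
Parents of UrbanRes: {Experience}.
Enumerating:
  P1: UrbanRes <- Experience -> Region
  P2: UrbanRes <- Experience -> Tenure -> Education <- Income -> Industry <- Region
  P3: UrbanRes <- Experience -> Tenure -> Education -> Industry <- Region
That exhausts the simple backdoor paths. Count: 3.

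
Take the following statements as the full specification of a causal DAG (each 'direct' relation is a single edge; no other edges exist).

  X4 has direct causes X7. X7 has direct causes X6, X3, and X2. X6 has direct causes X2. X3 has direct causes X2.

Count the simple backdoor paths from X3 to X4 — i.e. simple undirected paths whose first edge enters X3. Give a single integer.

A backdoor path from X3 to X4 is any simple undirected path whose first edge points into X3 (i.e. leaves X3 via a parent).
Parents of X3: {X2}.
Enumerating:
  P1: X3 <- X2 -> X6 -> X7 -> X4
  P2: X3 <- X2 -> X7 -> X4
That exhausts the simple backdoor paths. Count: 2.

2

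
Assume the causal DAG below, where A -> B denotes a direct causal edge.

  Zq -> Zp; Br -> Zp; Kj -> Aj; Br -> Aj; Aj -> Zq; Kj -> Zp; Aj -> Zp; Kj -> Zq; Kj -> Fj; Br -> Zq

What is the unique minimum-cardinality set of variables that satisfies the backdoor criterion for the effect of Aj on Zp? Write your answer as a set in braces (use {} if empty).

Variables eligible for adjustment (non-descendants of Aj, excluding Aj and Zp): {Br, Fj, Kj}.
Backdoor paths from Aj to Zp:
  P1: Aj <- Kj -> Zq <- Br -> Zp
  P2: Aj <- Kj -> Zq -> Zp
  P3: Aj <- Kj -> Zp
  P4: Aj <- Br -> Zq <- Kj -> Zp
  P5: Aj <- Br -> Zq -> Zp
  P6: Aj <- Br -> Zp
The empty set is not sufficient: P2 (Aj <- Kj -> Zq -> Zp) has no collider blocking it and no conditioned non-collider, so it is open.
Try {Br, Kj}:
  P1: blocked at fork node Kj ∈ conditioning set.
  P2: blocked at fork node Kj ∈ conditioning set.
  P3: blocked at fork node Kj ∈ conditioning set.
  P4: blocked at fork node Br ∈ conditioning set.
  P5: blocked at fork node Br ∈ conditioning set.
  P6: blocked at fork node Br ∈ conditioning set.
{Br, Kj} contains no descendant of Aj and blocks every backdoor path.
Every element of {Br, Kj} is needed (dropping Br leaves P5 open; dropping Kj leaves P2 open), so no proper subset is valid.
Among all size-2 subsets of the eligible variables, only {Br, Kj} blocks every backdoor path, so it is the unique smallest valid adjustment set.

{Br, Kj}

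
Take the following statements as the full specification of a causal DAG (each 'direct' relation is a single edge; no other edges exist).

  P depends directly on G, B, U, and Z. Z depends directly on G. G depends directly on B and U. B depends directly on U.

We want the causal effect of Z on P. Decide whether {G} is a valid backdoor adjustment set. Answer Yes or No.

Yes

Backdoor paths from Z to P (paths whose first edge points into Z):
  P1: Z <- G <- U -> B -> P
  P2: Z <- G <- U -> P
  P3: Z <- G <- B <- U -> P
  P4: Z <- G <- B -> P
  P5: Z <- G -> P
Condition 1 (no descendant of Z in the set): holds — descendants of Z are {P}; none are in {G}.
Condition 2 (every backdoor path blocked by {G}):
  P1: blocked at chain node G ∈ conditioning set.
  P2: blocked at chain node G ∈ conditioning set.
  P3: blocked at chain node G ∈ conditioning set.
  P4: blocked at chain node G ∈ conditioning set.
  P5: blocked at fork node G ∈ conditioning set.
{G} satisfies the backdoor criterion.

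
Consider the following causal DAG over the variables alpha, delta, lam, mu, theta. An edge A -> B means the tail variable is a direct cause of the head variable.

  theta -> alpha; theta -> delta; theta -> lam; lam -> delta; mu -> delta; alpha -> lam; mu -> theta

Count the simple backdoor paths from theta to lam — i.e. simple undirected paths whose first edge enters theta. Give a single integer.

A backdoor path from theta to lam is any simple undirected path whose first edge points into theta (i.e. leaves theta via a parent).
Parents of theta: {mu}.
Enumerating:
  P1: theta <- mu -> delta <- lam
That exhausts the simple backdoor paths. Count: 1.

1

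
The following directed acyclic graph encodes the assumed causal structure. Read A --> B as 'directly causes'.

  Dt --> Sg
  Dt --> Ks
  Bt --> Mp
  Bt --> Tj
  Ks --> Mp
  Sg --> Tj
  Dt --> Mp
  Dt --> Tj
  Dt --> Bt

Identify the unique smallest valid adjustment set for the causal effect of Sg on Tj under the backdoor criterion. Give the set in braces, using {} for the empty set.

{Dt}

Variables eligible for adjustment (non-descendants of Sg, excluding Sg and Tj): {Bt, Dt, Ks, Mp}.
Backdoor paths from Sg to Tj:
  P1: Sg <- Dt -> Ks -> Mp <- Bt -> Tj
  P2: Sg <- Dt -> Bt -> Tj
  P3: Sg <- Dt -> Mp <- Bt -> Tj
  P4: Sg <- Dt -> Tj
The empty set is not sufficient: P2 (Sg <- Dt -> Bt -> Tj) has no collider blocking it and no conditioned non-collider, so it is open.
Try {Dt}:
  P1: blocked at fork node Dt ∈ conditioning set.
  P2: blocked at fork node Dt ∈ conditioning set.
  P3: blocked at fork node Dt ∈ conditioning set.
  P4: blocked at fork node Dt ∈ conditioning set.
{Dt} contains no descendant of Sg and blocks every backdoor path.
No other singleton works — e.g. {Ks} leaves P2 open — so {Dt} is the unique smallest valid adjustment set.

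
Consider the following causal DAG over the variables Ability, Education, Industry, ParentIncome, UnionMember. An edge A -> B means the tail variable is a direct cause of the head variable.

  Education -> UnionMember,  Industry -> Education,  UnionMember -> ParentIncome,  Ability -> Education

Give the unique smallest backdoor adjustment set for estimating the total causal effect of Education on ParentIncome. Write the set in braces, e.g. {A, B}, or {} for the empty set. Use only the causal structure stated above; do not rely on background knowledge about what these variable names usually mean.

Variables eligible for adjustment (non-descendants of Education, excluding Education and ParentIncome): {Ability, Industry}.
Backdoor paths from Education to ParentIncome:
  (none)
With no backdoor paths the empty set already satisfies the criterion, and it is trivially minimal.

{}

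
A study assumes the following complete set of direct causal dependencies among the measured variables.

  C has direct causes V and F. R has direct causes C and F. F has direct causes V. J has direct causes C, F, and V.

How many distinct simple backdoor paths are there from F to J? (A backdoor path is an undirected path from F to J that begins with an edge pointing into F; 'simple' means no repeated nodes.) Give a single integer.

2

A backdoor path from F to J is any simple undirected path whose first edge points into F (i.e. leaves F via a parent).
Parents of F: {V}.
Enumerating:
  P1: F <- V -> C -> J
  P2: F <- V -> J
That exhausts the simple backdoor paths. Count: 2.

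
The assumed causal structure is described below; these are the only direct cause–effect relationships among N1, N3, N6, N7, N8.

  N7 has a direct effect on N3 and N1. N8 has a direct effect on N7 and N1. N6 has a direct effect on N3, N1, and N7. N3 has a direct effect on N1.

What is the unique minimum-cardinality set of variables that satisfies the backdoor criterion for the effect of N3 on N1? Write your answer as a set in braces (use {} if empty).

{N6, N7}

Variables eligible for adjustment (non-descendants of N3, excluding N3 and N1): {N6, N7, N8}.
Backdoor paths from N3 to N1:
  P1: N3 <- N6 -> N7 <- N8 -> N1
  P2: N3 <- N6 -> N7 -> N1
  P3: N3 <- N6 -> N1
  P4: N3 <- N7 <- N8 -> N1
  P5: N3 <- N7 <- N6 -> N1
  P6: N3 <- N7 -> N1
The empty set is not sufficient: P2 (N3 <- N6 -> N7 -> N1) has no collider blocking it and no conditioned non-collider, so it is open.
Try {N6, N7}:
  P1: blocked at fork node N6 ∈ conditioning set.
  P2: blocked at fork node N6 ∈ conditioning set.
  P3: blocked at fork node N6 ∈ conditioning set.
  P4: blocked at chain node N7 ∈ conditioning set.
  P5: blocked at chain node N7 ∈ conditioning set.
  P6: blocked at fork node N7 ∈ conditioning set.
{N6, N7} contains no descendant of N3 and blocks every backdoor path.
Every element of {N6, N7} is needed (dropping N6 leaves P1 open; dropping N7 leaves P4 open), so no proper subset is valid.
Among all size-2 subsets of the eligible variables, only {N6, N7} blocks every backdoor path, so it is the unique smallest valid adjustment set.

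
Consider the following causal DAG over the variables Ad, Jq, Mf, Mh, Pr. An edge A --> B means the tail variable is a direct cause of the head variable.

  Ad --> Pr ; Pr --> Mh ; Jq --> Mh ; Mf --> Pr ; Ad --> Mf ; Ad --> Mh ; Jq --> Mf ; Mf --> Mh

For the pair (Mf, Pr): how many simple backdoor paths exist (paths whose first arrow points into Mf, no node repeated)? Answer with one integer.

A backdoor path from Mf to Pr is any simple undirected path whose first edge points into Mf (i.e. leaves Mf via a parent).
Parents of Mf: {Ad, Jq}.
Enumerating:
  P1: Mf <- Jq -> Mh <- Ad -> Pr
  P2: Mf <- Jq -> Mh <- Pr
  P3: Mf <- Ad -> Pr
  P4: Mf <- Ad -> Mh <- Pr
That exhausts the simple backdoor paths. Count: 4.

4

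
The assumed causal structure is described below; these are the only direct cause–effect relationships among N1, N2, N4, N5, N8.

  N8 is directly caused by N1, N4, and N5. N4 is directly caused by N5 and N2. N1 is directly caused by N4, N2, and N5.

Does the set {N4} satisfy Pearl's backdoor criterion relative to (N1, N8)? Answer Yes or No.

No

Backdoor paths from N1 to N8 (paths whose first edge points into N1):
  P1: N1 <- N5 -> N4 -> N8
  P2: N1 <- N5 -> N8
  P3: N1 <- N2 -> N4 <- N5 -> N8
  P4: N1 <- N2 -> N4 -> N8
  P5: N1 <- N4 <- N5 -> N8
  P6: N1 <- N4 -> N8
Condition 1 (no descendant of N1 in the set): holds — descendants of N1 are {N8}; none are in {N4}.
Condition 2 (every backdoor path blocked by {N4}):
  P1: blocked at chain node N4 ∈ conditioning set.
  P2: open — no interior node is in the conditioning set.
  P3: open — collider(s) N4 are conditioned on (or have a conditioned descendant) and no non-collider on the path is in the set.
  P4: blocked at chain node N4 ∈ conditioning set.
  P5: blocked at chain node N4 ∈ conditioning set.
  P6: blocked at fork node N4 ∈ conditioning set.
{N4} does not satisfy the backdoor criterion.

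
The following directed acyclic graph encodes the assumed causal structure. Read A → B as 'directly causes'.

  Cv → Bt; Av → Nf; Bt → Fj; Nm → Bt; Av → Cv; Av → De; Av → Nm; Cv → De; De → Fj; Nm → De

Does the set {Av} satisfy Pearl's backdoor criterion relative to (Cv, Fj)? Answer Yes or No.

Yes

Backdoor paths from Cv to Fj (paths whose first edge points into Cv):
  P1: Cv <- Av -> Nm -> Bt -> Fj
  P2: Cv <- Av -> Nm -> De -> Fj
  P3: Cv <- Av -> De <- Nm -> Bt -> Fj
  P4: Cv <- Av -> De -> Fj
Condition 1 (no descendant of Cv in the set): holds — descendants of Cv are {Bt, De, Fj}; none are in {Av}.
Condition 2 (every backdoor path blocked by {Av}):
  P1: blocked at fork node Av ∈ conditioning set.
  P2: blocked at fork node Av ∈ conditioning set.
  P3: blocked at fork node Av ∈ conditioning set.
  P4: blocked at fork node Av ∈ conditioning set.
{Av} satisfies the backdoor criterion.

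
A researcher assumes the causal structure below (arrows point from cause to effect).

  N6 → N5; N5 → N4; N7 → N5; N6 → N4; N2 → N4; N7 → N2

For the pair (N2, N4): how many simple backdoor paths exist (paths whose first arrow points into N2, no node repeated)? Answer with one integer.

A backdoor path from N2 to N4 is any simple undirected path whose first edge points into N2 (i.e. leaves N2 via a parent).
Parents of N2: {N7}.
Enumerating:
  P1: N2 <- N7 -> N5 <- N6 -> N4
  P2: N2 <- N7 -> N5 -> N4
That exhausts the simple backdoor paths. Count: 2.

2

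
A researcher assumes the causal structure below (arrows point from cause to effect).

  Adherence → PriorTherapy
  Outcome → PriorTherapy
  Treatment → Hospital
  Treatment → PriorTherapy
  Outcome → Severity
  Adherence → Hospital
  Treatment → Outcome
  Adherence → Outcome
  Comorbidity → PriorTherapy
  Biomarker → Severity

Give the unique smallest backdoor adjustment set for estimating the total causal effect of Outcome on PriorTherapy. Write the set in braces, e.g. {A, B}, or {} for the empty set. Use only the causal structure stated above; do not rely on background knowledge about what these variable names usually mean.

Variables eligible for adjustment (non-descendants of Outcome, excluding Outcome and PriorTherapy): {Adherence, Biomarker, Comorbidity, Hospital, Treatment}.
Backdoor paths from Outcome to PriorTherapy:
  P1: Outcome <- Treatment -> Hospital <- Adherence -> PriorTherapy
  P2: Outcome <- Treatment -> PriorTherapy
  P3: Outcome <- Adherence -> Hospital <- Treatment -> PriorTherapy
  P4: Outcome <- Adherence -> PriorTherapy
The empty set is not sufficient: P2 (Outcome <- Treatment -> PriorTherapy) has no collider blocking it and no conditioned non-collider, so it is open.
Try {Adherence, Treatment}:
  P1: blocked at fork node Treatment ∈ conditioning set.
  P2: blocked at fork node Treatment ∈ conditioning set.
  P3: blocked at fork node Adherence ∈ conditioning set.
  P4: blocked at fork node Adherence ∈ conditioning set.
{Adherence, Treatment} contains no descendant of Outcome and blocks every backdoor path.
Every element of {Adherence, Treatment} is needed (dropping Adherence leaves P4 open; dropping Treatment leaves P2 open), so no proper subset is valid.
Among all size-2 subsets of the eligible variables, only {Adherence, Treatment} blocks every backdoor path, so it is the unique smallest valid adjustment set.

{Adherence, Treatment}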